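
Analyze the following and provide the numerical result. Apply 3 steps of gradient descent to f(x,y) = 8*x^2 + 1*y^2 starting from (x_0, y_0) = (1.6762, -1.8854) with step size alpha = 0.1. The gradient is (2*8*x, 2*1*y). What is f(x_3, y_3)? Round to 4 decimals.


Gradient descent on f(x,y) = 8*x^2 + 1*y^2.
Starting point: (1.6762, -1.8854), alpha = 0.1
Step 1: grad_x = 2*8*1.6762 = 26.8192, grad_y = 2*1*-1.8854 = -3.7708
  x_1 = 1.6762 - 0.1*26.8192 = -1.0057
  y_1 = -1.8854 - 0.1*-3.7708 = -1.5083
Step 2: grad_x = 2*8*-1.0057 = -16.0915, grad_y = 2*1*-1.5083 = -3.0166
  x_2 = -1.0057 - 0.1*-16.0915 = 0.6034
  y_2 = -1.5083 - 0.1*-3.0166 = -1.2067
Step 3: grad_x = 2*8*0.6034 = 9.6549, grad_y = 2*1*-1.2067 = -2.4133
  x_3 = 0.6034 - 0.1*9.6549 = -0.3621
  y_3 = -1.2067 - 0.1*-2.4133 = -0.9653
f(-0.3621, -0.9653) = 8*(-0.3621)^2 + 1*(-0.9653)^2 = 1.9805


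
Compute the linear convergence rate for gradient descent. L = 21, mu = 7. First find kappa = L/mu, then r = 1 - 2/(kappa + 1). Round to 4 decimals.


Step 1: Compute the condition number.
kappa = L/mu = 21/7 = 3.0
Step 2: Compute the convergence rate.
r = 1 - 2/(kappa + 1) = 1 - 2*mu/(L + mu) = (L - mu)/(L + mu) = 14/28 = 0.5


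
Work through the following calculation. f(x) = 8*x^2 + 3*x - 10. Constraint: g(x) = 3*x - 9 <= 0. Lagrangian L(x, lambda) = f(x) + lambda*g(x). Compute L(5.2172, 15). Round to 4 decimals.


Step 1: Evaluate f(x).
f(5.2172) = 8*5.2172^2 + 3*5.2172 - 10 = 223.405
Step 2: Evaluate g(x).
g(5.2172) = 3*5.2172 - 9 = 6.6516
Step 3: Compute Lagrangian.
L = 223.405 + 15*6.6516 = 323.179


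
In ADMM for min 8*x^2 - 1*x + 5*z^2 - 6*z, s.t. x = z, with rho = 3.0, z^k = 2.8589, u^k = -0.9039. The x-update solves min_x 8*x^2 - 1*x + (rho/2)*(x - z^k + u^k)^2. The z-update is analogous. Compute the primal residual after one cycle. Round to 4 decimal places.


ADMM iteration with rho = 3.0, z^k = 2.8589, u^k = -0.9039
Step 1: x-update.
Minimize 8*x^2 - 1*x + (3.0/2)*(x - 2.8589 - 0.9039)^2
FOC: (2*8 + 3.0)*x = 1 + 3.0*(2.8589 + 0.9039)
x^{k+1} = 0.6468
Step 2: z-update.
Minimize 5*z^2 - 6*z + (3.0/2)*(0.6468 - z - 0.9039)^2
FOC: (2*5 + 3.0)*z = 6 + 3.0*(0.6468 - 0.9039)
z^{k+1} = 0.4022
Step 3: u-update.
u^{k+1} = -0.9039 + 0.6468 - 0.4022 = -0.6593
Step 4: Primal residual = |0.6468 - 0.4022| = 0.2446


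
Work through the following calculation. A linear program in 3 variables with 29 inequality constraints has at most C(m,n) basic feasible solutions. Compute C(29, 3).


Each vertex corresponds to some choice of n active constraints out of m, so the number of vertices is at most C(m, n) = m! / (n!(m-n)!).
m = 29, n = 3
Numerator: 29 * 28 * 27
Denominator: 3! = 6
C(29, 3) = 3654


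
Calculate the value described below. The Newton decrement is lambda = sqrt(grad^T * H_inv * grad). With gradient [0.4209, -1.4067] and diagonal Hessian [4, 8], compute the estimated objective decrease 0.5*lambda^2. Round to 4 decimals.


Step 1: H is diagonal, so H^(-1) * g = [0.1052, -0.1758].
Step 2: g^T H^(-1) g = sum_i g_i^2 / H_ii
  = (0.4209)^2/4 + (-1.4067)^2/8
  = 0.0443 + 0.2474 = 0.2916
Step 3: Objective decrease = 0.5 * g^T H^(-1) g = 0.1458


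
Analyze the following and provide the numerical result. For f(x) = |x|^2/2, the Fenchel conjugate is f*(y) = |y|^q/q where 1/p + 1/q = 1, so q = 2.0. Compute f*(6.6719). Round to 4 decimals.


The conjugate exponent q satisfies 1/p + 1/q = 1.
p = 2, so q = 2/(2 - 1) = 2.0
|y|^q = 6.6719^2.0 = 44.5142
f*(6.6719) = 44.5142 / 2.0 = 22.2571


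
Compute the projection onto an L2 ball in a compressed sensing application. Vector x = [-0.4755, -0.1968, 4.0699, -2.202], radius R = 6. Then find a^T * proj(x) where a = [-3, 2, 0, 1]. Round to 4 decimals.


Step 1: Compute ||x|| (intermediates to 6 decimals).
||x|| = sqrt((-0.4755)^2 + (-0.1968)^2 + 4.0699^2 + (-2.202)^2) = 4.655934
Step 2: Project.
Since ||x|| <= R, proj = x (no scaling needed).
proj(x) = [-0.4755, -0.1968, 4.0699, -2.202]
Step 3: Dot product.
a^T * proj(x) = -3*(-0.4755) + 2*(-0.1968) + 0*4.0699 + 1*(-2.202) = -1.1691


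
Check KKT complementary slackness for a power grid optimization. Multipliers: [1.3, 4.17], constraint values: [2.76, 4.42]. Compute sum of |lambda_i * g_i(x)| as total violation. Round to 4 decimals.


KKT complementary slackness check:
lambda_1 * g_1 = 1.3 * 2.76 = 3.588
lambda_2 * g_2 = 4.17 * 4.42 = 18.4314
Total violation = 3.588 + 18.4314 = 22.0194


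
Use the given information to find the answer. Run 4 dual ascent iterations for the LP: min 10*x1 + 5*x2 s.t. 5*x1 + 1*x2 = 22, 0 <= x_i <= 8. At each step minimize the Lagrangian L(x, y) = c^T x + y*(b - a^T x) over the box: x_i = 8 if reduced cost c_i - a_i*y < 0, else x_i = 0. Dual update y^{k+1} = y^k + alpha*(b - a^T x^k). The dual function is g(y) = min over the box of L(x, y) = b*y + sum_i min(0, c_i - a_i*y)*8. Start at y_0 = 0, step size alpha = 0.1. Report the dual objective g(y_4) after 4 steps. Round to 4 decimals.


Dual ascent for LP: min 10*x1 + 5*x2, 5*x1 + 1*x2 = 22, 0 <= x_i <= 8
Step 1: y^k = 0.0, reduced costs: (10.0, 5.0)
  x^k = (0.0, 0.0), subgradient = b - a^T x = 22.0
  y^{k+1} = 0.0 + 0.1*22.0 = 2.2
Step 2: y^k = 2.2, reduced costs: (-1.0, 2.8)
  x^k = (8.0, 0.0), subgradient = b - a^T x = -18.0
  y^{k+1} = 2.2 + 0.1*-18.0 = 0.4
Step 3: y^k = 0.4, reduced costs: (8.0, 4.6)
  x^k = (0.0, 0.0), subgradient = b - a^T x = 22.0
  y^{k+1} = 0.4 + 0.1*22.0 = 2.6
Step 4: y^k = 2.6, reduced costs: (-3.0, 2.4)
  x^k = (8.0, 0.0), subgradient = b - a^T x = -18.0
  y^{k+1} = 2.6 + 0.1*-18.0 = 0.8
Dual objective at y_4 = 0.8: reduced costs (6.0, 4.2), box minimizer x = (0.0, 0.0)
g(y_4) = b*y + (c1 - a1*y)*x1 + (c2 - a2*y)*x2 = 22*0.8 + 6.0*0.0 + 4.2*0.0 = 17.6 + 0.0 + 0.0 = 17.6


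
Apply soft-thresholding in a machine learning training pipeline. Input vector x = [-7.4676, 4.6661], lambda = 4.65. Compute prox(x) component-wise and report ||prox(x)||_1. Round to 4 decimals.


Soft-thresholding with lambda = 4.65:
prox(-7.4676) = sign(-7.4676)*max(|-7.4676| - 4.65, 0) = -2.8176
prox(4.6661) = sign(4.6661)*max(|4.6661| - 4.65, 0) = 0.0161
prox(x) = [-2.8176, 0.0161]
||prox(x)||_1 = 2.8176 + 0.0161 = 2.8337


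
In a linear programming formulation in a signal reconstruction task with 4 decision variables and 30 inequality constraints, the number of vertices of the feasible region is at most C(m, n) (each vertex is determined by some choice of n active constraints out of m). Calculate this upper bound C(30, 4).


Each vertex corresponds to some choice of n active constraints out of m, so the number of vertices is at most C(m, n) = m! / (n!(m-n)!).
m = 30, n = 4
Numerator: 30 * 29 * 28 * 27
Denominator: 4! = 24
C(30, 4) = 27405


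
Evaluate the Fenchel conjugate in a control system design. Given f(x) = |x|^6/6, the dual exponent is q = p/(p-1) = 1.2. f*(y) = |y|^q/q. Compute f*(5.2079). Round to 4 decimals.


The conjugate exponent q satisfies 1/p + 1/q = 1.
p = 6, so q = 6/(6 - 1) = 1.2
|y|^q = 5.2079^1.2 = 7.2443
f*(5.2079) = 7.2443 / 1.2 = 6.0369


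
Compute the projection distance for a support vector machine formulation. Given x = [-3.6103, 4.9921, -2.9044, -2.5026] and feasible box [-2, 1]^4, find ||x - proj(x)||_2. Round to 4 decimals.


Project each component onto [-2, 1].
clip(-3.6103) = -2.0, clip(4.9921) = 1.0, clip(-2.9044) = -2.0, clip(-2.5026) = -2.0
Projection = [-2.0, 1.0, -2.0, -2.0]
Squared diffs: [2.5931, 15.9369, 0.8179, 0.2526]
Distance = sqrt(19.6005) = 4.4272


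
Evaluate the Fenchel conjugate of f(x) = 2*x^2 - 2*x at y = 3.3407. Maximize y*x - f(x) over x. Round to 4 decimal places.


f*(y) = sup_x {y*x - a*x^2 - b*x} = sup_x {(y-b)*x - a*x^2}
FOC: (y - b) - 2a*x = 0 => x* = (y - b)/(2a)
x* = (3.3407 + 2)/(2*2) = 1.3352
f*(3.3407) = (y-b)^2/(4a) = (3.3407 + 2)^2/(4*2)
= 28.5231/8 = 3.5654


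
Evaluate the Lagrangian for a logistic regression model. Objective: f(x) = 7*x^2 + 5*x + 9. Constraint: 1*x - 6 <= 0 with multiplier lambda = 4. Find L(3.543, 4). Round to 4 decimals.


Step 1: Evaluate f(x).
f(3.543) = 7*3.543^2 + 5*3.543 + 9 = 114.5849
Step 2: Evaluate g(x).
g(3.543) = 1*3.543 - 6 = -2.457
Step 3: Compute Lagrangian.
L = 114.5849 + 4*-2.457 = 104.7569


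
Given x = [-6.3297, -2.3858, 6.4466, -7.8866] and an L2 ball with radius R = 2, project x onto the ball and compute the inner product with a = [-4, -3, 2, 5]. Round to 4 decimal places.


Step 1: Compute ||x|| (intermediates to 6 decimals).
||x|| = sqrt((-6.3297)^2 + (-2.3858)^2 + 6.4466^2 + (-7.8866)^2) = 12.227602
Step 2: Project.
Since ||x|| > R, scale = R/||x|| = 2/12.227602 = 0.163564, proj(x) = scale * x
proj(x) = [-1.035311, -0.390231, 1.054432, -1.289964]
Step 3: Dot product.
a^T * proj(x) = -4*(-1.035311) - 3*(-0.390231) + 2*1.054432 + 5*(-1.289964) = 0.971


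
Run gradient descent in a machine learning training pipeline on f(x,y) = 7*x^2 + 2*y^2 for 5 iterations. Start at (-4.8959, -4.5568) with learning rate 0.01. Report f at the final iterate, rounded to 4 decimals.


Gradient descent on f(x,y) = 7*x^2 + 2*y^2.
Starting point: (-4.8959, -4.5568), alpha = 0.01
Step 1: grad_x = 2*7*-4.8959 = -68.5426, grad_y = 2*2*-4.5568 = -18.2272
  x_1 = -4.8959 - 0.01*-68.5426 = -4.2105
  y_1 = -4.5568 - 0.01*-18.2272 = -4.3745
Step 2: grad_x = 2*7*-4.2105 = -58.9466, grad_y = 2*2*-4.3745 = -17.4981
  x_2 = -4.2105 - 0.01*-58.9466 = -3.621
  y_2 = -4.3745 - 0.01*-17.4981 = -4.1995
Step 3: grad_x = 2*7*-3.621 = -50.6941, grad_y = 2*2*-4.1995 = -16.7982
  x_3 = -3.621 - 0.01*-50.6941 = -3.1141
  y_3 = -4.1995 - 0.01*-16.7982 = -4.0316
Step 4: grad_x = 2*7*-3.1141 = -43.5969, grad_y = 2*2*-4.0316 = -16.1263
  x_4 = -3.1141 - 0.01*-43.5969 = -2.6781
  y_4 = -4.0316 - 0.01*-16.1263 = -3.8703
Step 5: grad_x = 2*7*-2.6781 = -37.4934, grad_y = 2*2*-3.8703 = -15.4812
  x_5 = -2.6781 - 0.01*-37.4934 = -2.3032
  y_5 = -3.8703 - 0.01*-15.4812 = -3.7155
f(-2.3032, -3.7155) = 7*(-2.3032)^2 + 2*(-3.7155)^2 = 64.7417


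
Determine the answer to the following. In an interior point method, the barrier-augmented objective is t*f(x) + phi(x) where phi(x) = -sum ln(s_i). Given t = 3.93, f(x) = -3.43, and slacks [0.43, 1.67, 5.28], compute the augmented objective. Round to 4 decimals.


Step 1: Compute log-barrier.
ln values: [-0.844, 0.5128, 1.6639]
phi = -(-0.844 + 0.5128 + 1.6639) = -1.3328
Step 2: Compute augmented objective.
t*f(x) = 3.93*-3.43 = -13.4799
Total = -13.4799 - 1.3328 = -14.8127


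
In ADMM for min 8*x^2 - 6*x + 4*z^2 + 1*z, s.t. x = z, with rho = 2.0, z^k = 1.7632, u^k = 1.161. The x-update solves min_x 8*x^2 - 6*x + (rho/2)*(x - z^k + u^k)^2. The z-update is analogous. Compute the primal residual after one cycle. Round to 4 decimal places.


ADMM iteration with rho = 2.0, z^k = 1.7632, u^k = 1.161
Step 1: x-update.
Minimize 8*x^2 - 6*x + (2.0/2)*(x - 1.7632 + 1.161)^2
FOC: (2*8 + 2.0)*x = 6 + 2.0*(1.7632 - 1.161)
x^{k+1} = 0.4002
Step 2: z-update.
Minimize 4*z^2 + 1*z + (2.0/2)*(0.4002 - z + 1.161)^2
FOC: (2*4 + 2.0)*z = -1 + 2.0*(0.4002 + 1.161)
z^{k+1} = 0.2122
Step 3: u-update.
u^{k+1} = 1.161 + 0.4002 - 0.2122 = 1.349
Step 4: Primal residual = |0.4002 - 0.2122| = 0.188


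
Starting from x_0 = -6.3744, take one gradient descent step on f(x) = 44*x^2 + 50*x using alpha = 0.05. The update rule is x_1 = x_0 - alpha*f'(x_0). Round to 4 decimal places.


We compute the gradient at x_0 and apply the update.
f'(x) = 88*x + 50
f'(-6.3744) = 88*-6.3744 + 50 = -510.9472
x_1 = -6.3744 - 0.05*-510.9472 = 19.173


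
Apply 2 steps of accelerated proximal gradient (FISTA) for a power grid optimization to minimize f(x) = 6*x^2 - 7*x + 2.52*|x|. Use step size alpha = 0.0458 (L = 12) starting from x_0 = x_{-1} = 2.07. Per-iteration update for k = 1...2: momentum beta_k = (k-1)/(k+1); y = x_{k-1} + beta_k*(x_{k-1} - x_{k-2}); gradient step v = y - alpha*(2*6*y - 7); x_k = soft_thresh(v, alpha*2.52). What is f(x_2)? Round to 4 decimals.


FISTA on f(x) = 6*x^2 - 7*x + 2.52*|x|
L = 12, alpha = 0.0458
Iteration 1: beta = 0.0, y = 2.07 + 0.0*(2.07 - 2.07) = 2.07
  grad(y) = 17.84, v = y - alpha*grad = 1.2529
  prox(v) = soft_thresh(1.2529, 0.1154) = 1.1375
Iteration 2: beta = 0.3333, y = 1.1375 + 0.3333*(1.1375 - 2.07) = 0.8267
  grad(y) = 2.9202, v = y - alpha*grad = 0.6929
  prox(v) = soft_thresh(0.6929, 0.1154) = 0.5775
f(x_2) = 6*0.5775^2 - 7*0.5775 + 2.52*|0.5775| = -0.5861


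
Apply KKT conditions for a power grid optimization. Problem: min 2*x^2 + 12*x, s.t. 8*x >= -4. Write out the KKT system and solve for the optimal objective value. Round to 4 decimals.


Step 1: Try lambda = 0 (constraint inactive).
x_unc = -12/(2*2) = -3.0
Check: 8*-3.0 = -24.0 < -4 -- violated!
Step 2: Constraint must be active: 8*x = -4
x* = -4/8 = -0.5
lambda = (2*2*(-0.5) + 12)/8 = 1.25
Step 3: Compute optimal value.
f(x*) = 2*(-0.5)^2 + 12*(-0.5) = -5.5


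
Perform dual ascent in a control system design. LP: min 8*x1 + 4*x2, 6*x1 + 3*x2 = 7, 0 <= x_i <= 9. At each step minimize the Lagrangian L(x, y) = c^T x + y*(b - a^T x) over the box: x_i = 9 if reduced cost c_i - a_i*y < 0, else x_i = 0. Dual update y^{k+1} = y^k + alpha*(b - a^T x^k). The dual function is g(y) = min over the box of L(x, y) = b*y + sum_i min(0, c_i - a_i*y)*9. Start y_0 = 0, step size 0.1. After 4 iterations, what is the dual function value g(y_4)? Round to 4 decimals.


Dual ascent for LP: min 8*x1 + 4*x2, 6*x1 + 3*x2 = 7, 0 <= x_i <= 9
Step 1: y^k = 0.0, reduced costs: (8.0, 4.0)
  x^k = (0.0, 0.0), subgradient = b - a^T x = 7.0
  y^{k+1} = 0.0 + 0.1*7.0 = 0.7
Step 2: y^k = 0.7, reduced costs: (3.8, 1.9)
  x^k = (0.0, 0.0), subgradient = b - a^T x = 7.0
  y^{k+1} = 0.7 + 0.1*7.0 = 1.4
Step 3: y^k = 1.4, reduced costs: (-0.4, -0.2)
  x^k = (9.0, 9.0), subgradient = b - a^T x = -74.0
  y^{k+1} = 1.4 + 0.1*-74.0 = -6.0
Step 4: y^k = -6.0, reduced costs: (44.0, 22.0)
  x^k = (0.0, 0.0), subgradient = b - a^T x = 7.0
  y^{k+1} = -6.0 + 0.1*7.0 = -5.3
Dual objective at y_4 = -5.3: reduced costs (39.8, 19.9), box minimizer x = (0.0, 0.0)
g(y_4) = b*y + (c1 - a1*y)*x1 + (c2 - a2*y)*x2 = 7*(-5.3) + 39.8*0.0 + 19.9*0.0 = -37.1 + 0.0 + 0.0 = -37.1


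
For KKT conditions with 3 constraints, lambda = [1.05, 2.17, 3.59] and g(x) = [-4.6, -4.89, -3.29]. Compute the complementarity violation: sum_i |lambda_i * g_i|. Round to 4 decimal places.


KKT complementary slackness check:
lambda_1 * g_1 = 1.05 * -4.6 = -4.83
lambda_2 * g_2 = 2.17 * -4.89 = -10.6113
lambda_3 * g_3 = 3.59 * -3.29 = -11.8111
Total violation = 4.83 + 10.6113 + 11.8111 = 27.2524


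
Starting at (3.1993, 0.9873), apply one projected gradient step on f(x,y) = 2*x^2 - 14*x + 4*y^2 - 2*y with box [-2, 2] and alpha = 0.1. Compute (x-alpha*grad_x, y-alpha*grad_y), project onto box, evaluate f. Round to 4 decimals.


Step 1: Compute gradient at (3.1993, 0.9873).
grad_x = 2*2*3.1993 - 14 = -1.2028
grad_y = 2*4*0.9873 - 2 = 5.8984
Step 2: Gradient step.
x_raw = 3.1993 - 0.1*-1.2028 = 3.3196
y_raw = 0.9873 - 0.1*5.8984 = 0.3975
Step 3: Project onto [-2, 2].
x_proj = clip(3.3196) = 2.0
y_proj = clip(0.3975) = 0.3975
Step 4: Evaluate f.
f(2.0, 0.3975) = -20.163


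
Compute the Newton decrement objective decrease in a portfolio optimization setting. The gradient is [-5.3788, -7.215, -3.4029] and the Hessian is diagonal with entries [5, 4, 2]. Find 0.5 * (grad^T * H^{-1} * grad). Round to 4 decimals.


Step 1: H is diagonal, so H^(-1) * g = [-1.0758, -1.8038, -1.7015].
Step 2: g^T H^(-1) g = sum_i g_i^2 / H_ii
  = (-5.3788)^2/5 + (-7.215)^2/4 + (-3.4029)^2/2
  = 5.7863 + 13.0141 + 5.7899 = 24.5902
Step 3: Objective decrease = 0.5 * g^T H^(-1) g = 12.2951


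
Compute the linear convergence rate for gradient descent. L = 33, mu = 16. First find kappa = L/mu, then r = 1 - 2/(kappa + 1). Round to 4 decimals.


Step 1: Compute the condition number.
kappa = L/mu = 33/16 = 2.0625
Step 2: Compute the convergence rate.
r = 1 - 2/(kappa + 1) = 1 - 2*mu/(L + mu) = (L - mu)/(L + mu) = 17/49 = 0.3469


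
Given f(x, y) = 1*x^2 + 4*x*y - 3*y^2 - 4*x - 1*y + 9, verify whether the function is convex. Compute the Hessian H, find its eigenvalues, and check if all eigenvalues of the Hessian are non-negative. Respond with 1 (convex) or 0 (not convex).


The Hessian of f(x,y) = 1*x^2 + 4*x*y - 3*y^2 - 4*x - 1*y + 9 is:
H = [[2, 4], [4, -6]]
Trace = 2 - 6 = -4
Determinant = 2*-6 - (4)^2 = -28
Discriminant = (-4)^2 - 4*-28 = 128.0
Eigenvalues: lambda_1 = -7.6569, lambda_2 = 3.6569
The function is not convex.

0


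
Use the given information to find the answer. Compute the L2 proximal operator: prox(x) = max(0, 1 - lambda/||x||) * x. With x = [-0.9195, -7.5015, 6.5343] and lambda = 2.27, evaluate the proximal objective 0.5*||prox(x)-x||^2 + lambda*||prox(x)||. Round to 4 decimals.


Step 1: Compute ||x||.
||x|| = 9.9907
Step 2: Compute scaling factor.
scale = max(0, 1 - 2.27/9.9907) = 0.7728
Step 3: prox(x) = [-0.7106, -5.7971, 5.0496]
||prox(x)|| = 7.7207
Step 4: Proximal objective.
0.5*||prox-x||^2 = 2.5765
lambda*||prox|| = 17.526
Total = 20.1025


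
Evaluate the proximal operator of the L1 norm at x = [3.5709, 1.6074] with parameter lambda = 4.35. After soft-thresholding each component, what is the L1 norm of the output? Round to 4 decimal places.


Soft-thresholding with lambda = 4.35:
prox(3.5709) = sign(3.5709)*max(|3.5709| - 4.35, 0) = 0.0
prox(1.6074) = sign(1.6074)*max(|1.6074| - 4.35, 0) = 0.0
prox(x) = [0.0, 0.0]
||prox(x)||_1 = 0.0 + 0.0 = 0.0


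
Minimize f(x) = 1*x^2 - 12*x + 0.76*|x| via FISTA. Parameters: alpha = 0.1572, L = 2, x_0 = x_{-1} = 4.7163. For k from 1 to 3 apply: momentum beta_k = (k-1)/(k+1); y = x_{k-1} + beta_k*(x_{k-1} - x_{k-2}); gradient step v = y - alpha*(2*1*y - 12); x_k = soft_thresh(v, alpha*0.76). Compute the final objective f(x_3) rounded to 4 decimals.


FISTA on f(x) = 1*x^2 - 12*x + 0.76*|x|
L = 2, alpha = 0.1572
Iteration 1: beta = 0.0, y = 4.7163 + 0.0*(4.7163 - 4.7163) = 4.7163
  grad(y) = -2.5674, v = y - alpha*grad = 5.1199
  prox(v) = soft_thresh(5.1199, 0.1195) = 5.0004
Iteration 2: beta = 0.3333, y = 5.0004 + 0.3333*(5.0004 - 4.7163) = 5.0951
  grad(y) = -1.8097, v = y - alpha*grad = 5.3796
  prox(v) = soft_thresh(5.3796, 0.1195) = 5.2601
Iteration 3: beta = 0.5, y = 5.2601 + 0.5*(5.2601 - 5.0004) = 5.39
  grad(y) = -1.22, v = y - alpha*grad = 5.5818
  prox(v) = soft_thresh(5.5818, 0.1195) = 5.4623
f(x_3) = 1*5.4623^2 - 12*5.4623 + 0.76*|5.4623| = -31.5595


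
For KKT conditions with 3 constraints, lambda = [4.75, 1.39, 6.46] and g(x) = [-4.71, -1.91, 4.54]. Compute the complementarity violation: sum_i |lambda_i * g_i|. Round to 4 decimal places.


KKT complementary slackness check:
lambda_1 * g_1 = 4.75 * -4.71 = -22.3725
lambda_2 * g_2 = 1.39 * -1.91 = -2.6549
lambda_3 * g_3 = 6.46 * 4.54 = 29.3284
Total violation = 22.3725 + 2.6549 + 29.3284 = 54.3558


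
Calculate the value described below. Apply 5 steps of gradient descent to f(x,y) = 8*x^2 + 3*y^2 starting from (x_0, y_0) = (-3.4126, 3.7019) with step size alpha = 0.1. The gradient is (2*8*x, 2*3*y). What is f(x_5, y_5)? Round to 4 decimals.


Gradient descent on f(x,y) = 8*x^2 + 3*y^2.
Starting point: (-3.4126, 3.7019), alpha = 0.1
Step 1: grad_x = 2*8*-3.4126 = -54.6016, grad_y = 2*3*3.7019 = 22.2114
  x_1 = -3.4126 - 0.1*-54.6016 = 2.0476
  y_1 = 3.7019 - 0.1*22.2114 = 1.4808
Step 2: grad_x = 2*8*2.0476 = 32.761, grad_y = 2*3*1.4808 = 8.8846
  x_2 = 2.0476 - 0.1*32.761 = -1.2285
  y_2 = 1.4808 - 0.1*8.8846 = 0.5923
Step 3: grad_x = 2*8*-1.2285 = -19.6566, grad_y = 2*3*0.5923 = 3.5538
  x_3 = -1.2285 - 0.1*-19.6566 = 0.7371
  y_3 = 0.5923 - 0.1*3.5538 = 0.2369
Step 4: grad_x = 2*8*0.7371 = 11.7939, grad_y = 2*3*0.2369 = 1.4215
  x_4 = 0.7371 - 0.1*11.7939 = -0.4423
  y_4 = 0.2369 - 0.1*1.4215 = 0.0948
Step 5: grad_x = 2*8*-0.4423 = -7.0764, grad_y = 2*3*0.0948 = 0.5686
  x_5 = -0.4423 - 0.1*-7.0764 = 0.2654
  y_5 = 0.0948 - 0.1*0.5686 = 0.0379
f(0.2654, 0.0379) = 8*0.2654^2 + 3*0.0379^2 = 0.5677


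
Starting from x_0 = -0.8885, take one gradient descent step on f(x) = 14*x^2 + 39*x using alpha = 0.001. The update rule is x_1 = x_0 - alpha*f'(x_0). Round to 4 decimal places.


We compute the gradient at x_0 and apply the update.
f'(x) = 28*x + 39
f'(-0.8885) = 28*-0.8885 + 39 = 14.122
x_1 = -0.8885 - 0.001*14.122 = -0.9026


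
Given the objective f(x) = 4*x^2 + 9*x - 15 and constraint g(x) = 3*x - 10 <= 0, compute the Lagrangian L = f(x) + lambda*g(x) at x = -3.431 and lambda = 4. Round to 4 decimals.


Step 1: Evaluate f(x).
f(-3.431) = 4*(-3.431)^2 + 9*(-3.431) - 15 = 1.208
Step 2: Evaluate g(x).
g(-3.431) = 3*-3.431 - 10 = -20.293
Step 3: Compute Lagrangian.
L = 1.208 + 4*-20.293 = -79.964


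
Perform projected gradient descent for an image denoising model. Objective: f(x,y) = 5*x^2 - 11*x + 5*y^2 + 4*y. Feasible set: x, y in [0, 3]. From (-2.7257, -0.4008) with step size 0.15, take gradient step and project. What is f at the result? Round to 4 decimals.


Step 1: Compute gradient at (-2.7257, -0.4008).
grad_x = 2*5*-2.7257 - 11 = -38.257
grad_y = 2*5*-0.4008 + 4 = -0.008
Step 2: Gradient step.
x_raw = -2.7257 - 0.15*-38.257 = 3.0129
y_raw = -0.4008 - 0.15*-0.008 = -0.3996
Step 3: Project onto [0, 3].
x_proj = clip(3.0129) = 3.0
y_proj = clip(-0.3996) = 0.0
Step 4: Evaluate f.
f(3.0, 0.0) = 12.0


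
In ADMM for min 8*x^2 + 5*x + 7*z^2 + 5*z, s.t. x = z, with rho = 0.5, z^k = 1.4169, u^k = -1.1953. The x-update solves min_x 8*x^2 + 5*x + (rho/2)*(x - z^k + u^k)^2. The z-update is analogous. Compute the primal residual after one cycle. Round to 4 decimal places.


ADMM iteration with rho = 0.5, z^k = 1.4169, u^k = -1.1953
Step 1: x-update.
Minimize 8*x^2 + 5*x + (0.5/2)*(x - 1.4169 - 1.1953)^2
FOC: (2*8 + 0.5)*x = -5 + 0.5*(1.4169 + 1.1953)
x^{k+1} = -0.2239
Step 2: z-update.
Minimize 7*z^2 + 5*z + (0.5/2)*(-0.2239 - z - 1.1953)^2
FOC: (2*7 + 0.5)*z = -5 + 0.5*(-0.2239 - 1.1953)
z^{k+1} = -0.3938
Step 3: u-update.
u^{k+1} = -1.1953 - 0.2239 + 0.3938 = -1.0254
Step 4: Primal residual = |-0.2239 + 0.3938| = 0.1699


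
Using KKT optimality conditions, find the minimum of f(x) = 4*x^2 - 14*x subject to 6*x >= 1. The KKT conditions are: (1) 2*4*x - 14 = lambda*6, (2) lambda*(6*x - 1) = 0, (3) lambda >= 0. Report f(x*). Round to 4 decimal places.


Step 1: Try lambda = 0 (constraint inactive).
Stationarity: 2*4*x - 14 = 0
x* = 14/(2*4) = 1.75
Check constraint: 6*1.75 = 10.5 >= 1 -- satisfied.
Step 2: Compute optimal value.
f(x*) = 4*1.75^2 - 14*1.75 = -12.25


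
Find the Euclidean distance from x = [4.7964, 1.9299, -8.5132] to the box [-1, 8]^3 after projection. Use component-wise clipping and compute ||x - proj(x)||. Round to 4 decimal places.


Project each component onto [-1, 8].
clip(4.7964) = 4.7964, clip(1.9299) = 1.9299, clip(-8.5132) = -1.0
Projection = [4.7964, 1.9299, -1.0]
Squared diffs: [0.0, 0.0, 56.4482]
Distance = sqrt(56.4482) = 7.5132


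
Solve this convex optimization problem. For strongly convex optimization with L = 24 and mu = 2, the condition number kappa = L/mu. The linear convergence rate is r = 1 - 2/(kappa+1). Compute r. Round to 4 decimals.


Step 1: Compute the condition number.
kappa = L/mu = 24/2 = 12.0
Step 2: Compute the convergence rate.
r = 1 - 2/(kappa + 1) = 1 - 2*mu/(L + mu) = (L - mu)/(L + mu) = 22/26 = 0.8462


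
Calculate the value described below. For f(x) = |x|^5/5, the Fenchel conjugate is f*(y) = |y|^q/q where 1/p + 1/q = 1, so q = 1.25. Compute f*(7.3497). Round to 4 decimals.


The conjugate exponent q satisfies 1/p + 1/q = 1.
p = 5, so q = 5/(5 - 1) = 1.25
|y|^q = 7.3497^1.25 = 12.1014
f*(7.3497) = 12.1014 / 1.25 = 9.6812


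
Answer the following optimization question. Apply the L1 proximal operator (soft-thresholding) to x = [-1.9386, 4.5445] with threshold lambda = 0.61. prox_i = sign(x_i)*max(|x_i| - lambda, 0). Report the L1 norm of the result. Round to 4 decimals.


Soft-thresholding with lambda = 0.61:
prox(-1.9386) = sign(-1.9386)*max(|-1.9386| - 0.61, 0) = -1.3286
prox(4.5445) = sign(4.5445)*max(|4.5445| - 0.61, 0) = 3.9345
prox(x) = [-1.3286, 3.9345]
||prox(x)||_1 = 1.3286 + 3.9345 = 5.2631


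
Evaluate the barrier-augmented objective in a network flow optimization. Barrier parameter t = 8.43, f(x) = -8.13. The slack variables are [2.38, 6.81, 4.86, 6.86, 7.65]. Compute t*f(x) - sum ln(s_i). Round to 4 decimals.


Step 1: Compute log-barrier.
ln values: [0.8671, 1.9184, 1.581, 1.9257, 2.0347]
phi = -(0.8671 + 1.9184 + 1.581 + 1.9257 + 2.0347) = -8.3269
Step 2: Compute augmented objective.
t*f(x) = 8.43*-8.13 = -68.5359
Total = -68.5359 - 8.3269 = -76.8628


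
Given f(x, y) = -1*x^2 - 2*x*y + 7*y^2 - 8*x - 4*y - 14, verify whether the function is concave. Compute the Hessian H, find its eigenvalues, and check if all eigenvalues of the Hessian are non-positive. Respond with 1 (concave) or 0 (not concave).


The Hessian of f(x,y) = -1*x^2 - 2*x*y + 7*y^2 - 8*x - 4*y - 14 is:
H = [[-2, -2], [-2, 14]]
Trace = -2 + 14 = 12
Determinant = -2*14 - (-2)^2 = -32
Discriminant = (12)^2 - 4*-32 = 272.0
Eigenvalues: lambda_1 = -2.2462, lambda_2 = 14.2462
The function is not concave.

0


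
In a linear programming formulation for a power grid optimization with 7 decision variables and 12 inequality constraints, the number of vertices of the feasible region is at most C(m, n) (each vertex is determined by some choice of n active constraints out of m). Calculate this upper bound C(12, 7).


Each vertex corresponds to some choice of n active constraints out of m, so the number of vertices is at most C(m, n) = m! / (n!(m-n)!).
m = 12, n = 7
Numerator: 12 * 11 * 10 * 9 * 8 * 7 * 6
Denominator: 7! = 5040
C(12, 7) = 792


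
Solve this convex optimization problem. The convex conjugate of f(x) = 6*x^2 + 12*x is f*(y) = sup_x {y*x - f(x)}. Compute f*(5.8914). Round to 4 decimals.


f*(y) = sup_x {y*x - a*x^2 - b*x} = sup_x {(y-b)*x - a*x^2}
FOC: (y - b) - 2a*x = 0 => x* = (y - b)/(2a)
x* = (5.8914 - 12)/(2*6) = -0.5091
f*(5.8914) = (y-b)^2/(4a) = (5.8914 - 12)^2/(4*6)
= 37.315/24 = 1.5548


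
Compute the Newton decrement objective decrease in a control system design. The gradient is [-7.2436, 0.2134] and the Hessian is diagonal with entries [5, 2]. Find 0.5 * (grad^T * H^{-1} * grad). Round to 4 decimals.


Step 1: H is diagonal, so H^(-1) * g = [-1.4487, 0.1067].
Step 2: g^T H^(-1) g = sum_i g_i^2 / H_ii
  = (-7.2436)^2/5 + (0.2134)^2/2
  = 10.4939 + 0.0228 = 10.5167
Step 3: Objective decrease = 0.5 * g^T H^(-1) g = 5.2584


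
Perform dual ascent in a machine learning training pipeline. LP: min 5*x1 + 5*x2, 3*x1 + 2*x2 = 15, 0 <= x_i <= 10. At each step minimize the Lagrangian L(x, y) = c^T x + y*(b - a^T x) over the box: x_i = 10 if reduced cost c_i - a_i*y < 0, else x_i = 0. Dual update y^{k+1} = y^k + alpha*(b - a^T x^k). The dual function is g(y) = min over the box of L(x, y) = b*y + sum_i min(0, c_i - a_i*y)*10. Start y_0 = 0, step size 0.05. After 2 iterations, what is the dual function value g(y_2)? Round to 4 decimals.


Dual ascent for LP: min 5*x1 + 5*x2, 3*x1 + 2*x2 = 15, 0 <= x_i <= 10
Step 1: y^k = 0.0, reduced costs: (5.0, 5.0)
  x^k = (0.0, 0.0), subgradient = b - a^T x = 15.0
  y^{k+1} = 0.0 + 0.05*15.0 = 0.75
Step 2: y^k = 0.75, reduced costs: (2.75, 3.5)
  x^k = (0.0, 0.0), subgradient = b - a^T x = 15.0
  y^{k+1} = 0.75 + 0.05*15.0 = 1.5
Dual objective at y_2 = 1.5: reduced costs (0.5, 2.0), box minimizer x = (0.0, 0.0)
g(y_2) = b*y + (c1 - a1*y)*x1 + (c2 - a2*y)*x2 = 15*1.5 + 0.5*0.0 + 2.0*0.0 = 22.5 + 0.0 + 0.0 = 22.5


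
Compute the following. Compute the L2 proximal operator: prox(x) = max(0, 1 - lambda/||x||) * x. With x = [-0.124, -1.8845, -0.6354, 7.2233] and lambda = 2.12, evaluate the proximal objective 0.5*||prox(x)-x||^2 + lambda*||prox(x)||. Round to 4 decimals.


Step 1: Compute ||x||.
||x|| = 7.4931
Step 2: Compute scaling factor.
scale = max(0, 1 - 2.12/7.4931) = 0.7171
Step 3: prox(x) = [-0.0889, -1.3513, -0.4556, 5.1796]
||prox(x)|| = 5.3731
Step 4: Proximal objective.
0.5*||prox-x||^2 = 2.2472
lambda*||prox|| = 11.391
Total = 13.6382


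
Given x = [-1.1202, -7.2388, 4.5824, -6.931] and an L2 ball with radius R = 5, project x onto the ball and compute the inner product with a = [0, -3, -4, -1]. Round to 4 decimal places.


Step 1: Compute ||x|| (intermediates to 6 decimals).
||x|| = sqrt((-1.1202)^2 + (-7.2388)^2 + 4.5824^2 + (-6.931)^2) = 11.076652
Step 2: Project.
Since ||x|| > R, scale = R/||x|| = 5/11.076652 = 0.4514, proj(x) = scale * x
proj(x) = [-0.505658, -3.267594, 2.068495, -3.128653]
Step 3: Dot product.
a^T * proj(x) = 0*(-0.505658) - 3*(-3.267594) - 4*2.068495 - 1*(-3.128653) = 4.6575


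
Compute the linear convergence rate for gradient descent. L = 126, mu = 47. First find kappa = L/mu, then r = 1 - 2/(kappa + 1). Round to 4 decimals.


Step 1: Compute the condition number.
kappa = L/mu = 126/47 = 2.6809
Step 2: Compute the convergence rate.
r = 1 - 2/(kappa + 1) = 1 - 2*mu/(L + mu) = (L - mu)/(L + mu) = 79/173 = 0.4566


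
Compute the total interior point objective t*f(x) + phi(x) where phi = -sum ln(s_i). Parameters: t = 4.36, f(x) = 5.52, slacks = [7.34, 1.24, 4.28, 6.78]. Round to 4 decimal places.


Step 1: Compute log-barrier.
ln values: [1.9933, 0.2151, 1.454, 1.914]
phi = -(1.9933 + 0.2151 + 1.454 + 1.914) = -5.5764
Step 2: Compute augmented objective.
t*f(x) = 4.36*5.52 = 24.0672
Total = 24.0672 - 5.5764 = 18.4908


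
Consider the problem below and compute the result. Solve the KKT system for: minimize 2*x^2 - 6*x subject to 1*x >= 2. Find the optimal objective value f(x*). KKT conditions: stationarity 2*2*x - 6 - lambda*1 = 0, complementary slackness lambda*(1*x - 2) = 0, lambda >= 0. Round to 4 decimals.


Step 1: Try lambda = 0 (constraint inactive).
x_unc = 6/(2*2) = 1.5
Check: 1*1.5 = 1.5 < 2 -- violated!
Step 2: Constraint must be active: 1*x = 2
x* = 2/1 = 2.0
lambda = (2*2*2.0 - 6)/1 = 2.0
Step 3: Compute optimal value.
f(x*) = 2*2.0^2 - 6*2.0 = -4.0


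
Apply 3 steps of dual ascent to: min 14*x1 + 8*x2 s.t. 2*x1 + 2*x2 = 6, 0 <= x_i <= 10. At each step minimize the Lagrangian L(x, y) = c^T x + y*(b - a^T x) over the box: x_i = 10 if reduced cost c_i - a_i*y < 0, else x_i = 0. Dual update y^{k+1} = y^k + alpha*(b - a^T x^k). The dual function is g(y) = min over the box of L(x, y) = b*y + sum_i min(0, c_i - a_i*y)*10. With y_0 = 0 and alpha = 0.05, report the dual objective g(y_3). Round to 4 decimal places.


Dual ascent for LP: min 14*x1 + 8*x2, 2*x1 + 2*x2 = 6, 0 <= x_i <= 10
Step 1: y^k = 0.0, reduced costs: (14.0, 8.0)
  x^k = (0.0, 0.0), subgradient = b - a^T x = 6.0
  y^{k+1} = 0.0 + 0.05*6.0 = 0.3
Step 2: y^k = 0.3, reduced costs: (13.4, 7.4)
  x^k = (0.0, 0.0), subgradient = b - a^T x = 6.0
  y^{k+1} = 0.3 + 0.05*6.0 = 0.6
Step 3: y^k = 0.6, reduced costs: (12.8, 6.8)
  x^k = (0.0, 0.0), subgradient = b - a^T x = 6.0
  y^{k+1} = 0.6 + 0.05*6.0 = 0.9
Dual objective at y_3 = 0.9: reduced costs (12.2, 6.2), box minimizer x = (0.0, 0.0)
g(y_3) = b*y + (c1 - a1*y)*x1 + (c2 - a2*y)*x2 = 6*0.9 + 12.2*0.0 + 6.2*0.0 = 5.4 + 0.0 + 0.0 = 5.4


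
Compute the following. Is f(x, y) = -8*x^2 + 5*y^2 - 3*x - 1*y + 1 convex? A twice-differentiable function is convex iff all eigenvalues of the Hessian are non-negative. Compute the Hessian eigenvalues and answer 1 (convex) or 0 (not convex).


The Hessian of f(x,y) = -8*x^2 + 5*y^2 - 3*x - 1*y + 1 is:
H = [[-16, 0], [0, 10]]
Trace = -16 + 10 = -6
Determinant = -16*10 - (0)^2 = -160
Discriminant = (-6)^2 - 4*-160 = 676.0
Eigenvalues: lambda_1 = -16.0, lambda_2 = 10.0
The function is not convex.

0


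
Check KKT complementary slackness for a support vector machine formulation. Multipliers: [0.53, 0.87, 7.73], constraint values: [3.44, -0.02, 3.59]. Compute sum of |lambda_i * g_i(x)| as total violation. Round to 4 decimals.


KKT complementary slackness check:
lambda_1 * g_1 = 0.53 * 3.44 = 1.8232
lambda_2 * g_2 = 0.87 * -0.02 = -0.0174
lambda_3 * g_3 = 7.73 * 3.59 = 27.7507
Total violation = 1.8232 + 0.0174 + 27.7507 = 29.5913


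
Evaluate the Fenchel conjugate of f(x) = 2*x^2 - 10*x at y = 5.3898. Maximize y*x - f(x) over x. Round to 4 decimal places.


f*(y) = sup_x {y*x - a*x^2 - b*x} = sup_x {(y-b)*x - a*x^2}
FOC: (y - b) - 2a*x = 0 => x* = (y - b)/(2a)
x* = (5.3898 + 10)/(2*2) = 3.8475
f*(5.3898) = (y-b)^2/(4a) = (5.3898 + 10)^2/(4*2)
= 236.8459/8 = 29.6057


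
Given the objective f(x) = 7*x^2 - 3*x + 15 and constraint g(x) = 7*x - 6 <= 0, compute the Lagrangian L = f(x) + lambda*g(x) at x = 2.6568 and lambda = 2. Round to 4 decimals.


Step 1: Evaluate f(x).
f(2.6568) = 7*2.6568^2 - 3*2.6568 + 15 = 56.4397
Step 2: Evaluate g(x).
g(2.6568) = 7*2.6568 - 6 = 12.5976
Step 3: Compute Lagrangian.
L = 56.4397 + 2*12.5976 = 81.6349


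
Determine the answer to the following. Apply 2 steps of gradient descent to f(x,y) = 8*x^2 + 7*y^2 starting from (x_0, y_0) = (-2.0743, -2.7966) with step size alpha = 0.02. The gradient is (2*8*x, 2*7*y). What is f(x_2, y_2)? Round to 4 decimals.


Gradient descent on f(x,y) = 8*x^2 + 7*y^2.
Starting point: (-2.0743, -2.7966), alpha = 0.02
Step 1: grad_x = 2*8*-2.0743 = -33.1888, grad_y = 2*7*-2.7966 = -39.1524
  x_1 = -2.0743 - 0.02*-33.1888 = -1.4105
  y_1 = -2.7966 - 0.02*-39.1524 = -2.0136
Step 2: grad_x = 2*8*-1.4105 = -22.5684, grad_y = 2*7*-2.0136 = -28.1897
  x_2 = -1.4105 - 0.02*-22.5684 = -0.9592
  y_2 = -2.0136 - 0.02*-28.1897 = -1.4498
f(-0.9592, -1.4498) = 8*(-0.9592)^2 + 7*(-1.4498)^2 = 22.0724


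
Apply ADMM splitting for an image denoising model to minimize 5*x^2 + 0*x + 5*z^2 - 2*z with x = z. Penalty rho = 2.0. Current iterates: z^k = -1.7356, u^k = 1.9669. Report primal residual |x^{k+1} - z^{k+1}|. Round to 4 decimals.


ADMM iteration with rho = 2.0, z^k = -1.7356, u^k = 1.9669
Step 1: x-update.
Minimize 5*x^2 + 0*x + (2.0/2)*(x + 1.7356 + 1.9669)^2
FOC: (2*5 + 2.0)*x = 0 + 2.0*(-1.7356 - 1.9669)
x^{k+1} = -0.6171
Step 2: z-update.
Minimize 5*z^2 - 2*z + (2.0/2)*(-0.6171 - z + 1.9669)^2
FOC: (2*5 + 2.0)*z = 2 + 2.0*(-0.6171 + 1.9669)
z^{k+1} = 0.3916
Step 3: u-update.
u^{k+1} = 1.9669 - 0.6171 - 0.3916 = 0.9582
Step 4: Primal residual = |-0.6171 - 0.3916| = 1.0087


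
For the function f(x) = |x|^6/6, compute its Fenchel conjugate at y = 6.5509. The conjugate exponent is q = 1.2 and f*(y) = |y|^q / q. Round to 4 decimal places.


The conjugate exponent q satisfies 1/p + 1/q = 1.
p = 6, so q = 6/(6 - 1) = 1.2
|y|^q = 6.5509^1.2 = 9.5403
f*(6.5509) = 9.5403 / 1.2 = 7.9502


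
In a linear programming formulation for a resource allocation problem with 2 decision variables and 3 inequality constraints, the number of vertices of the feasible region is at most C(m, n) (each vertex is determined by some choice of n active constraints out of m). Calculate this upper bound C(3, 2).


Each vertex corresponds to some choice of n active constraints out of m, so the number of vertices is at most C(m, n) = m! / (n!(m-n)!).
m = 3, n = 2
Numerator: 3 * 2
Denominator: 2! = 2
C(3, 2) = 3


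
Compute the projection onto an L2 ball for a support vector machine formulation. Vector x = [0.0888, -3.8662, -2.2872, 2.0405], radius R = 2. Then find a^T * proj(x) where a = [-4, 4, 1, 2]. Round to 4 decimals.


Step 1: Compute ||x|| (intermediates to 6 decimals).
||x|| = sqrt(0.0888^2 + (-3.8662)^2 + (-2.2872)^2 + 2.0405^2) = 4.934604
Step 2: Project.
Since ||x|| > R, scale = R/||x|| = 2/4.934604 = 0.405301, proj(x) = scale * x
proj(x) = [0.035991, -1.566975, -0.927004, 0.827017]
Step 3: Dot product.
a^T * proj(x) = -4*0.035991 + 4*(-1.566975) + 1*(-0.927004) + 2*0.827017 = -5.6848


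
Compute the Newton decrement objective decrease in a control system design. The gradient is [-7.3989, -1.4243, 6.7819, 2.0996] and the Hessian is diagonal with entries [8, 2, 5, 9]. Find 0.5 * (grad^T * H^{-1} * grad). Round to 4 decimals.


Step 1: H is diagonal, so H^(-1) * g = [-0.9249, -0.7122, 1.3564, 0.2333].
Step 2: g^T H^(-1) g = sum_i g_i^2 / H_ii
  = (-7.3989)^2/8 + (-1.4243)^2/2 + (6.7819)^2/5 + (2.0996)^2/9
  = 6.843 + 1.0143 + 9.1988 + 0.4898 = 17.5459
Step 3: Objective decrease = 0.5 * g^T H^(-1) g = 8.773


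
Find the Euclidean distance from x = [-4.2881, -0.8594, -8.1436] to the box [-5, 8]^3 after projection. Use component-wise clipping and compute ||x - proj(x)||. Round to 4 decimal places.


Project each component onto [-5, 8].
clip(-4.2881) = -4.2881, clip(-0.8594) = -0.8594, clip(-8.1436) = -5.0
Projection = [-4.2881, -0.8594, -5.0]
Squared diffs: [0.0, 0.0, 9.8822]
Distance = sqrt(9.8822) = 3.1436


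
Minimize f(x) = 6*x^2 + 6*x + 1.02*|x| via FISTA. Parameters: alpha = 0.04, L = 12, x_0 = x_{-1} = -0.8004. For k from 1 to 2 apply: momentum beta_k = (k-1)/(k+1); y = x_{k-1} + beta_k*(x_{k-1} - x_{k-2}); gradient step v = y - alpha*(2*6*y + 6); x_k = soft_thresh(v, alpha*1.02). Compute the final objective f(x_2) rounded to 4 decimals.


FISTA on f(x) = 6*x^2 + 6*x + 1.02*|x|
L = 12, alpha = 0.04
Iteration 1: beta = 0.0, y = -0.8004 + 0.0*(-0.8004 + 0.8004) = -0.8004
  grad(y) = -3.6048, v = y - alpha*grad = -0.6562
  prox(v) = soft_thresh(-0.6562, 0.0408) = -0.6154
Iteration 2: beta = 0.3333, y = -0.6154 + 0.3333*(-0.6154 + 0.8004) = -0.5537
  grad(y) = -0.6449, v = y - alpha*grad = -0.5279
  prox(v) = soft_thresh(-0.5279, 0.0408) = -0.4871
f(x_2) = 6*(-0.4871)^2 + 6*(-0.4871) + 1.02*|-0.4871| = -1.0021


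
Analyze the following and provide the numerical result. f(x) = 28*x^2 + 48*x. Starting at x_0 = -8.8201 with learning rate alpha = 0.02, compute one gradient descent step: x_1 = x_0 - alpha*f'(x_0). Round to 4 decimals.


We compute the gradient at x_0 and apply the update.
f'(x) = 56*x + 48
f'(-8.8201) = 56*-8.8201 + 48 = -445.9256
x_1 = -8.8201 - 0.02*-445.9256 = 0.0984


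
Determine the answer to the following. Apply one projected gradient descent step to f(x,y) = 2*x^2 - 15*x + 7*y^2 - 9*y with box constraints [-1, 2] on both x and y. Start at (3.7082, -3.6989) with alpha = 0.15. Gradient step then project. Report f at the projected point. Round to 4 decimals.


Step 1: Compute gradient at (3.7082, -3.6989).
grad_x = 2*2*3.7082 - 15 = -0.1672
grad_y = 2*7*-3.6989 - 9 = -60.7846
Step 2: Gradient step.
x_raw = 3.7082 - 0.15*-0.1672 = 3.7333
y_raw = -3.6989 - 0.15*-60.7846 = 5.4188
Step 3: Project onto [-1, 2].
x_proj = clip(3.7333) = 2.0
y_proj = clip(5.4188) = 2.0
Step 4: Evaluate f.
f(2.0, 2.0) = -12.0


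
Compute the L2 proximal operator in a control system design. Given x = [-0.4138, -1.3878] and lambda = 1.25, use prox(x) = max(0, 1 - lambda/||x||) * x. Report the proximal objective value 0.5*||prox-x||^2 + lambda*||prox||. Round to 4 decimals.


Step 1: Compute ||x||.
||x|| = 1.4482
Step 2: Compute scaling factor.
scale = max(0, 1 - 1.25/1.4482) = 0.1368
Step 3: prox(x) = [-0.0566, -0.1899]
||prox(x)|| = 0.1982
Step 4: Proximal objective.
0.5*||prox-x||^2 = 0.7813
lambda*||prox|| = 0.2478
Total = 1.029


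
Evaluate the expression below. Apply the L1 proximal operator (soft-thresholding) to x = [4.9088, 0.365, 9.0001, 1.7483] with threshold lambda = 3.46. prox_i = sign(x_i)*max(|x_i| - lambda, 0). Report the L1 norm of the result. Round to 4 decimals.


Soft-thresholding with lambda = 3.46:
prox(4.9088) = sign(4.9088)*max(|4.9088| - 3.46, 0) = 1.4488
prox(0.365) = sign(0.365)*max(|0.365| - 3.46, 0) = 0.0
prox(9.0001) = sign(9.0001)*max(|9.0001| - 3.46, 0) = 5.5401
prox(1.7483) = sign(1.7483)*max(|1.7483| - 3.46, 0) = 0.0
prox(x) = [1.4488, 0.0, 5.5401, 0.0]
||prox(x)||_1 = 1.4488 + 0.0 + 5.5401 + 0.0 = 6.9889


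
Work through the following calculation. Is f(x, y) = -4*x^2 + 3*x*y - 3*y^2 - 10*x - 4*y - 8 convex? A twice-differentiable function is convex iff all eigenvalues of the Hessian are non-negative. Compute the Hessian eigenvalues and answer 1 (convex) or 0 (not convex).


The Hessian of f(x,y) = -4*x^2 + 3*x*y - 3*y^2 - 10*x - 4*y - 8 is:
H = [[-8, 3], [3, -6]]
Trace = -8 - 6 = -14
Determinant = -8*-6 - (3)^2 = 39
Discriminant = (-14)^2 - 4*39 = 40.0
Eigenvalues: lambda_1 = -10.1623, lambda_2 = -3.8377
The function is not convex.

0


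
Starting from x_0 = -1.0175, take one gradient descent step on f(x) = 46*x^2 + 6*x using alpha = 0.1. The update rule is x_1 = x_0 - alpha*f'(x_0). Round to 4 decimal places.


We compute the gradient at x_0 and apply the update.
f'(x) = 92*x + 6
f'(-1.0175) = 92*-1.0175 + 6 = -87.61
x_1 = -1.0175 - 0.1*-87.61 = 7.7435
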